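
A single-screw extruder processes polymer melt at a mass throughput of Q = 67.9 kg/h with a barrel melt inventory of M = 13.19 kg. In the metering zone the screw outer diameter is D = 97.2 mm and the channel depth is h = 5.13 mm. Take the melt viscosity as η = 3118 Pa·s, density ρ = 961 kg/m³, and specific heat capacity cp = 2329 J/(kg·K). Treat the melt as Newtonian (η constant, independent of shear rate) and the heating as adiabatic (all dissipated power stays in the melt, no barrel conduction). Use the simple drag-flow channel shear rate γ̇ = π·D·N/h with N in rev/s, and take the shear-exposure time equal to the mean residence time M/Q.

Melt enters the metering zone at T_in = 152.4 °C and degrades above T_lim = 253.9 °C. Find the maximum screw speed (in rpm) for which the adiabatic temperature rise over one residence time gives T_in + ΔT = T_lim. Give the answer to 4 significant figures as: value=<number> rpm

Q_s = Q / 3600 = 67.9 / 3600 = 0.0188611 kg/s
Mean residence time: t_res = M/Q_s = 13.19 kg / 0.0188611 kg/s = 699.323 s
Convert to metres: D = 0.0972 m, h = 0.00513 m
ΔT_a = T_lim − T_in = 253.9 − 152.4 = 101.5 K
γ̇_max² = ΔT_a·ρ·cp / (η·t_res) = [101.5 × 961 × 2329] / [3118 × 699.323] = 104.185 s⁻²
Take the square root: γ̇_max = √(104.185) = 10.2071 s⁻¹
N_max = γ̇_max h / (πD) = 10.2071·0.00513/(π·0.0972) = 0.171476 rev/s → ×60 = 10.2886 rpm

value=10.29 rpm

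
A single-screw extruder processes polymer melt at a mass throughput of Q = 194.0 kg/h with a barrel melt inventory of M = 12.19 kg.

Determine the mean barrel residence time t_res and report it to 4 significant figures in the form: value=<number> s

Q_s = Q / 3600 = 194.0 / 3600 = 0.0538889 kg/s
t_res = M / Q_s = 12.19 / 0.0538889 = 226.206 s

value=226.2 s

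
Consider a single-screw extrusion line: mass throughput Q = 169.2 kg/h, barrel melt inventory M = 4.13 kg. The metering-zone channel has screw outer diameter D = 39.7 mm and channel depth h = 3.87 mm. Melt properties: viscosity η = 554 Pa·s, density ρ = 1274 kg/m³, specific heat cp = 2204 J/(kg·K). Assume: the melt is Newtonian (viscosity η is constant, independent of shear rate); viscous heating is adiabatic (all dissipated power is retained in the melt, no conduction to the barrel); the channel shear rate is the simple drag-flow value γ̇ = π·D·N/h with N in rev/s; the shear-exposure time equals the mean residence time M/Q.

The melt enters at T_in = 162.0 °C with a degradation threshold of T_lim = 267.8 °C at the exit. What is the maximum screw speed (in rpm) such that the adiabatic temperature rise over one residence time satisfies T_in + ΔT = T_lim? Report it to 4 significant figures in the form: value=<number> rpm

value=145.4 rpm

Throughput in SI: Q_s = 169.2 kg/h ÷ 3600 s/h = 0.047 kg/s
t_res = M / Q_s = 4.13 / 0.047 = 87.8723 s
D = 39.7 mm = 0.0397 m;  h = 3.87 mm = 0.00387 m
ΔT_a = T_lim − T_in = 267.8 − 162.0 = 105.8 K
Invert ΔT = ηγ̇²t_res/(ρcp) for γ̇: γ̇_max² = ΔT_a ρ cp / (η t_res) = 105.8·1274·2204 / (554·87.8723) = 6102.46 s⁻²
Take the square root: γ̇_max = √(6102.46) = 78.1182 s⁻¹
Solve γ̇ = πDN/h for N: N_max = γ̇_max·h/(π·D) = 78.1182 × 0.00387 / (π × 0.0397) = 2.42395 rev/s = 145.437 rpm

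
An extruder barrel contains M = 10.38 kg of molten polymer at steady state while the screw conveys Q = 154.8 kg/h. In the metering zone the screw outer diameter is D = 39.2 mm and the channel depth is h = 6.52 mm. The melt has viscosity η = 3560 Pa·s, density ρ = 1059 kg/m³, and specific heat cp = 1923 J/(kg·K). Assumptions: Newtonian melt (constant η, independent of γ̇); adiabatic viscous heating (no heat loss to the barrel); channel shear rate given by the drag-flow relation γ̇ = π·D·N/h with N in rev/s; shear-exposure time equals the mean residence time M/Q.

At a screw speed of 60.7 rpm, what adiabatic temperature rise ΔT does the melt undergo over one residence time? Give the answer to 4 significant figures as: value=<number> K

Convert throughput: Q = 154.8 kg/h = 154.8/3600 = 0.043 kg/s
t_res = M / Q_s = 10.38 / 0.043 = 241.395 s
D = 39.2 mm = 0.0392 m;  h = 6.52 mm = 0.00652 m;  N = 60.7 rpm / 60 = 1.01167 rev/s
Shear rate: γ̇ = πDN/h = π·0.0392·1.01167/0.00652 = 19.1085 s⁻¹
Adiabatic rise: ΔT = η γ̇² t_res / (ρ cp) = 3560·(19.1085)²·241.395 / (1059·1923) = 154.083 K

value=154.1 K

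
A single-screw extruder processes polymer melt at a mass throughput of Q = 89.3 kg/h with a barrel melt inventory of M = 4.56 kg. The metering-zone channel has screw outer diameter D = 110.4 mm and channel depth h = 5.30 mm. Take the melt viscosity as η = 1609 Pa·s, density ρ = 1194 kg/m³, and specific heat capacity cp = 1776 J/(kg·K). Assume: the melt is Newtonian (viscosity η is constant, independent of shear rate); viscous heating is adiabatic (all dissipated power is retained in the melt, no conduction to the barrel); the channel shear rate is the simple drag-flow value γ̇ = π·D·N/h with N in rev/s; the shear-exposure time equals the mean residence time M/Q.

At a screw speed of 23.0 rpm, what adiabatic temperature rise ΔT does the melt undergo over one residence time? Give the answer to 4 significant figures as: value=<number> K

value=87.77 K

Convert throughput: Q = 89.3 kg/h = 89.3/3600 = 0.0248056 kg/s
t_res = M / Q_s = 4.56 ÷ 0.0248056 = 183.83 s
D = 110.4 mm = 0.1104 m;  h = 5.30 mm = 0.0053 m;  N = 23.0 rpm / 60 = 0.383333 rev/s
γ̇ = π·D·N / h = π · 0.1104 · 0.383333 / 0.0053 = 25.0853 s⁻¹
ΔT = η·γ̇²·t_res / (ρ·cp) = 1609 · (25.0853)² · 183.83 / (1194 · 1776) = 87.7736 K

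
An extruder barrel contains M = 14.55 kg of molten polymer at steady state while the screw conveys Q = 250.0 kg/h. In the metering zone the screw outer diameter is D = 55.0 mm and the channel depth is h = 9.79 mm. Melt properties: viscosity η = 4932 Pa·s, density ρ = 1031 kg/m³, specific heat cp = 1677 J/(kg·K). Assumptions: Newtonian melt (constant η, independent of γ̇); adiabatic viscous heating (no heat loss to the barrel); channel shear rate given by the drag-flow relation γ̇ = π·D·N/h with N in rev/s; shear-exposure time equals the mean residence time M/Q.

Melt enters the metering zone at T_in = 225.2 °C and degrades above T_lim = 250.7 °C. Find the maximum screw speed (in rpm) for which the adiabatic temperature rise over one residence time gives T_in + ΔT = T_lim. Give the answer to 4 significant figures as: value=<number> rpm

Convert throughput: Q = 250.0 kg/h = 250.0/3600 = 0.0694444 kg/s
t_res = M / Q_s = 14.55 ÷ 0.0694444 = 209.52 s
Geometry in SI: D = 55.0 mm → 0.055 m, h = 9.79 mm → 0.00979 m
ΔT_a = T_lim − T_in = 250.7 − 225.2 = 25.5 K
γ̇_max² = ΔT_a·ρ·cp / (η·t_res) = [25.5 × 1031 × 1677] / [4932 × 209.52] = 42.6661 s⁻²
γ̇_max = √42.6661 = 6.53193 s⁻¹
N_max = γ̇_max h / (πD) = 6.53193·0.00979/(π·0.055) = 0.370094 rev/s → ×60 = 22.2056 rpm

value=22.21 rpm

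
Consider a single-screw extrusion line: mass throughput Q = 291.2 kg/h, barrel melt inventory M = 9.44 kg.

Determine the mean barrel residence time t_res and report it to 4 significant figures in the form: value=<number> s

value=116.7 s

Q_s = Q / 3600 = 291.2 / 3600 = 0.0808889 kg/s
Mean residence time: t_res = M/Q_s = 9.44 kg / 0.0808889 kg/s = 116.703 s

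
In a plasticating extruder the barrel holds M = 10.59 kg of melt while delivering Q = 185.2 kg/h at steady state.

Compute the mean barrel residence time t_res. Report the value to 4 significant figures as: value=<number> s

value=205.9 s

Convert throughput: Q = 185.2 kg/h = 185.2/3600 = 0.0514444 kg/s
t_res = M / Q_s = 10.59 / 0.0514444 = 205.853 s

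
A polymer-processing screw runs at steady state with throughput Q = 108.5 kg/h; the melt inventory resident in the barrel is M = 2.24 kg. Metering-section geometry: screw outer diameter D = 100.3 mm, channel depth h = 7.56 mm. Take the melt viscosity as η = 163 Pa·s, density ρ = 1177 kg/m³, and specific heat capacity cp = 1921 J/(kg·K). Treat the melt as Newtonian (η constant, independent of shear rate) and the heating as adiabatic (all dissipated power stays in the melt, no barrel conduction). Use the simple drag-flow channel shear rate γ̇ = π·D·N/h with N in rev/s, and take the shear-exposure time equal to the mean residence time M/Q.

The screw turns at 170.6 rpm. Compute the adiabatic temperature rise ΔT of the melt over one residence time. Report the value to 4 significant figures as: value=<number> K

value=75.25 K

Throughput in SI: Q_s = 108.5 kg/h ÷ 3600 s/h = 0.0301389 kg/s
t_res = M / Q_s = 2.24 ÷ 0.0301389 = 74.3226 s
Geometry in metres: D = 100.3 mm → 0.1003 m, h = 7.56 mm → 0.00756 m; screw speed N = 170.6 rpm = 2.84333 rev/s
γ̇ = π·D·N / h = π · 0.1003 · 2.84333 / 0.00756 = 118.51 s⁻¹
ΔT = η·γ̇²·t_res/(ρ·cp) = [163 × 118.51² × 74.3226] / [1177 × 1921] = 75.252 K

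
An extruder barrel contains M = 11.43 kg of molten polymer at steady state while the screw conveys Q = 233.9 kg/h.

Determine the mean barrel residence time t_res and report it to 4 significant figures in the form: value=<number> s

value=175.9 s

Convert throughput: Q = 233.9 kg/h = 233.9/3600 = 0.0649722 kg/s
t_res = M / Q_s = 11.43 / 0.0649722 = 175.921 s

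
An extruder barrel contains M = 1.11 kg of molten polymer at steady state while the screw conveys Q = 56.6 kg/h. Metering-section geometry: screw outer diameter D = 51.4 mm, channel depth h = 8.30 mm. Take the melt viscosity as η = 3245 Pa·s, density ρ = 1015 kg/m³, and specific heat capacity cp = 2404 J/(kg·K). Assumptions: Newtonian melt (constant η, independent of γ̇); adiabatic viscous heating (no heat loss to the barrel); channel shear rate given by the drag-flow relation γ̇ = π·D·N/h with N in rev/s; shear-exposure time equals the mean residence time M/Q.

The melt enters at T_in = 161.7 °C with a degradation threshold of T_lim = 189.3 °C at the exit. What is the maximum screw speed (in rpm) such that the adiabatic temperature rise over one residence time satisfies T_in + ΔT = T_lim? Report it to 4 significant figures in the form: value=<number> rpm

value=52.88 rpm

Q_s = Q / 3600 = 56.6 / 3600 = 0.0157222 kg/s
t_res = M / Q_s = 1.11 ÷ 0.0157222 = 70.6007 s
D = 51.4 mm = 0.0514 m;  h = 8.30 mm = 0.0083 m
ΔT_a = T_lim − T_in = 189.3 °C − 161.7 °C = 27.6 K
γ̇_max² = ΔT_a·ρ·cp / (η·t_res) = [27.6 × 1015 × 2404] / [3245 × 70.6007] = 293.958 s⁻²
γ̇_max = sqrt(293.958) = 17.1452 s⁻¹
N_max = γ̇_max h / (πD) = 17.1452·0.0083/(π·0.0514) = 0.881268 rev/s → ×60 = 52.8761 rpm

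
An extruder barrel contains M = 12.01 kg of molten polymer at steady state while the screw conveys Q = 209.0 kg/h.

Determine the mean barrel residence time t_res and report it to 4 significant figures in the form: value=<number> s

Q_s = Q / 3600 = 209.0 / 3600 = 0.0580556 kg/s
t_res = M / Q_s = 12.01 ÷ 0.0580556 = 206.871 s

value=206.9 s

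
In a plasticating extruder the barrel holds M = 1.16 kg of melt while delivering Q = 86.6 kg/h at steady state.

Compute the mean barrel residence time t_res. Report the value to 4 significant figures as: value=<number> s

value=48.22 s

Convert throughput: Q = 86.6 kg/h = 86.6/3600 = 0.0240556 kg/s
Mean residence time: t_res = M/Q_s = 1.16 kg / 0.0240556 kg/s = 48.2217 s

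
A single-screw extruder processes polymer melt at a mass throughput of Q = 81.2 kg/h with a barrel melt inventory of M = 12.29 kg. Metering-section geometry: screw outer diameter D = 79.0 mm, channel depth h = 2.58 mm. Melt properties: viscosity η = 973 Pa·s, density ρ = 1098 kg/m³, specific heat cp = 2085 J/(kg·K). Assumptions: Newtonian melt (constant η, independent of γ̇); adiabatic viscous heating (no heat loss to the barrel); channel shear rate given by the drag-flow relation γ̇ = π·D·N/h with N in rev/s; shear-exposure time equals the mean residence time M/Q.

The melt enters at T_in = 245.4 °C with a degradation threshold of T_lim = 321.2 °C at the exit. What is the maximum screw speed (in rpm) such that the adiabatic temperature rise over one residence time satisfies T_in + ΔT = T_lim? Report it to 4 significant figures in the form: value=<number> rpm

value=11.28 rpm

Q_s = Q / 3600 = 81.2 / 3600 = 0.0225556 kg/s
Mean residence time: t_res = M/Q_s = 12.29 kg / 0.0225556 kg/s = 544.877 s
Geometry in SI: D = 79.0 mm → 0.079 m, h = 2.58 mm → 0.00258 m
ΔT_a = T_lim − T_in = 321.2 − 245.4 = 75.8 K
Invert ΔT = ηγ̇²t_res/(ρcp) for γ̇: γ̇_max² = ΔT_a ρ cp / (η t_res) = 75.8·1098·2085 / (973·544.877) = 327.315 s⁻²
γ̇_max = sqrt(327.315) = 18.0919 s⁻¹
Solve γ̇ = πDN/h for N: N_max = γ̇_max·h/(π·D) = 18.0919 × 0.00258 / (π × 0.079) = 0.188073 rev/s = 11.2844 rpm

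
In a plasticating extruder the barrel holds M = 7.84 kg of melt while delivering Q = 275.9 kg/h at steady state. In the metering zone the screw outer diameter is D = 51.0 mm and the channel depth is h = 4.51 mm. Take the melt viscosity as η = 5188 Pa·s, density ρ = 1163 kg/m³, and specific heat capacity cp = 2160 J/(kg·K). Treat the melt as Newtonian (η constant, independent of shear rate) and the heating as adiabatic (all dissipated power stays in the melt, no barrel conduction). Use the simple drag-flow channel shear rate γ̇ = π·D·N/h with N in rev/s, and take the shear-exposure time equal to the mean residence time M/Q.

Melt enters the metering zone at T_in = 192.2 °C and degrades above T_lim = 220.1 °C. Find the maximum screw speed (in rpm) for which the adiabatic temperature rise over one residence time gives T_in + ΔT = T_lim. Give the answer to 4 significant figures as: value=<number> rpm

value=19.41 rpm

Q_s = Q / 3600 = 275.9 / 3600 = 0.0766389 kg/s
t_res = M / Q_s = 7.84 / 0.0766389 = 102.298 s
Geometry in SI: D = 51.0 mm → 0.051 m, h = 4.51 mm → 0.00451 m
ΔT_a = T_lim − T_in = 220.1 °C − 192.2 °C = 27.9 K
γ̇_max² = ΔT_a·ρ·cp/(η·t_res) = 27.9·1163·2160/(5188·102.298) = 132.06 s⁻²
Take the square root: γ̇_max = √(132.06) = 11.4917 s⁻¹
N_max = γ̇_max·h / (π·D) = 11.4917 · 0.00451 / (π · 0.051) = 0.323476 rev/s = 19.4086 rpm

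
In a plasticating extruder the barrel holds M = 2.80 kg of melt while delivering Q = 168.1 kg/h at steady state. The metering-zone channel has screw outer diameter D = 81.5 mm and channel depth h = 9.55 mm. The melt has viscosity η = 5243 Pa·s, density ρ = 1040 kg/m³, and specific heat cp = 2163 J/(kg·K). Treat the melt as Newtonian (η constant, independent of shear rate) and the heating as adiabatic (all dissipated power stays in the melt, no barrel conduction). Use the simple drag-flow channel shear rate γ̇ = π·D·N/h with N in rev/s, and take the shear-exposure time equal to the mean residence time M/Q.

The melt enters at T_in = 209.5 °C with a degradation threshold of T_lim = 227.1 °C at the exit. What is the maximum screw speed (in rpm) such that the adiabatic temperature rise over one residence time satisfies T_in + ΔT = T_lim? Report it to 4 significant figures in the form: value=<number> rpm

Q_s = Q / 3600 = 168.1 / 3600 = 0.0466944 kg/s
t_res = M / Q_s = 2.80 / 0.0466944 = 59.9643 s
D = 81.5 mm = 0.0815 m;  h = 9.55 mm = 0.00955 m
ΔT_a = T_lim − T_in = 227.1 °C − 209.5 °C = 17.6 K
Invert ΔT = ηγ̇²t_res/(ρcp) for γ̇: γ̇_max² = ΔT_a ρ cp / (η t_res) = 17.6·1040·2163 / (5243·59.9643) = 125.93 s⁻²
Take the square root: γ̇_max = √(125.93) = 11.2219 s⁻¹
Solve γ̇ = πDN/h for N: N_max = γ̇_max·h/(π·D) = 11.2219 × 0.00955 / (π × 0.0815) = 0.418563 rev/s = 25.1138 rpm

value=25.11 rpm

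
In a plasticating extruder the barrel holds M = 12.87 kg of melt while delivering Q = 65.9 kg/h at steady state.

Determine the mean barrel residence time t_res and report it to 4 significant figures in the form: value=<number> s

Convert throughput: Q = 65.9 kg/h = 65.9/3600 = 0.0183056 kg/s
Mean residence time: t_res = M/Q_s = 12.87 kg / 0.0183056 kg/s = 703.065 s

value=703.1 s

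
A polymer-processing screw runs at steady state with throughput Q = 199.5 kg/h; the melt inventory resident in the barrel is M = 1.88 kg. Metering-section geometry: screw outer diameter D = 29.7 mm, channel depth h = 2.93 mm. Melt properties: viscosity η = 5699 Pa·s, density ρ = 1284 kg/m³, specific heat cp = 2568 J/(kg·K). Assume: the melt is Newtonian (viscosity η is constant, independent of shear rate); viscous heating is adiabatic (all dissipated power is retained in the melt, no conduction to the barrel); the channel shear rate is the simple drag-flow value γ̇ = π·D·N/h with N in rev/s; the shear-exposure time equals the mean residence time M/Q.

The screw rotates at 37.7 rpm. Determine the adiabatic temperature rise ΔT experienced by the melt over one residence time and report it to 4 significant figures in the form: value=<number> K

Q_s = Q / 3600 = 199.5 / 3600 = 0.0554167 kg/s
Mean residence time: t_res = M/Q_s = 1.88 kg / 0.0554167 kg/s = 33.9248 s
D = 29.7 mm = 0.0297 m;  h = 2.93 mm = 0.00293 m;  N = 37.7 rpm / 60 = 0.628333 rev/s
γ̇ = π D N / h = (π)(0.0297)(0.628333) / 0.00293 = 20.0092 s⁻¹
ΔT = η·γ̇²·t_res/(ρ·cp) = [5699 × 20.0092² × 33.9248] / [1284 × 2568] = 23.4754 K

value=23.48 K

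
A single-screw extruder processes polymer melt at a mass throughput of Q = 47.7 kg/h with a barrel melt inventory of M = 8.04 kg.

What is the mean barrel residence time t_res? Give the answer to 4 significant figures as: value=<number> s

value=606.8 s

Convert throughput: Q = 47.7 kg/h = 47.7/3600 = 0.01325 kg/s
t_res = M / Q_s = 8.04 / 0.01325 = 606.792 s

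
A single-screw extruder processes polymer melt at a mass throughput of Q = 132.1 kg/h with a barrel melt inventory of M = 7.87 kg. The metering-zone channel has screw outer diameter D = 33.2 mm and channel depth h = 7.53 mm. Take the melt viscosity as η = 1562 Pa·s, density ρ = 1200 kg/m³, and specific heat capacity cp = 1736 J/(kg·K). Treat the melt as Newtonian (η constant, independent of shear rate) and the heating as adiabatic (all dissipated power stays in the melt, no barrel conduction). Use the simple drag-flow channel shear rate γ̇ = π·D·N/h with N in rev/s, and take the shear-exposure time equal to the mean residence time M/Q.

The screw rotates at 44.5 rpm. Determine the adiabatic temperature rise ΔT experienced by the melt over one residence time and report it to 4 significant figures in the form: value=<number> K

Q_s = Q / 3600 = 132.1 / 3600 = 0.0366944 kg/s
Mean residence time: t_res = M/Q_s = 7.87 kg / 0.0366944 kg/s = 214.474 s
Convert to SI: D = 0.0332 m, h = 0.00753 m, N = 44.5/60 = 0.741667 rev/s
Shear rate: γ̇ = πDN/h = π·0.0332·0.741667/0.00753 = 10.2731 s⁻¹
ΔT = η·γ̇²·t_res / (ρ·cp) = 1562 · (10.2731)² · 214.474 / (1200 · 1736) = 16.9718 K

value=16.97 K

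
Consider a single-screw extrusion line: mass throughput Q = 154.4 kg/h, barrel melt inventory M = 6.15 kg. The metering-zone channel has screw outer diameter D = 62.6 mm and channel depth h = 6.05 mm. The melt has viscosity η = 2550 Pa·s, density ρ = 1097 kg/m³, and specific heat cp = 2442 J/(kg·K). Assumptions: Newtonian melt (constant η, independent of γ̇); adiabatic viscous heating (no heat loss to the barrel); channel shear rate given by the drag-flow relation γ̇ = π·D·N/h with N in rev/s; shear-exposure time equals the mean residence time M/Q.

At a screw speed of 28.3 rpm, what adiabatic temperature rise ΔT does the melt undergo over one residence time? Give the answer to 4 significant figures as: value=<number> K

Convert throughput: Q = 154.4 kg/h = 154.4/3600 = 0.0428889 kg/s
Mean residence time: t_res = M/Q_s = 6.15 kg / 0.0428889 kg/s = 143.394 s
D = 62.6 mm = 0.0626 m;  h = 6.05 mm = 0.00605 m;  N = 28.3 rpm / 60 = 0.471667 rev/s
Shear rate: γ̇ = πDN/h = π·0.0626·0.471667/0.00605 = 15.3322 s⁻¹
ΔT = η·γ̇²·t_res/(ρ·cp) = [2550 × 15.3322² × 143.394] / [1097 × 2442] = 32.0868 K

value=32.09 K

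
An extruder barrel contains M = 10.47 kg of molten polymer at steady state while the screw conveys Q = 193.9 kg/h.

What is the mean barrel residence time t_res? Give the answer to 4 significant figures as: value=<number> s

value=194.4 s

Throughput in SI: Q_s = 193.9 kg/h ÷ 3600 s/h = 0.0538611 kg/s
Mean residence time: t_res = M/Q_s = 10.47 kg / 0.0538611 kg/s = 194.389 s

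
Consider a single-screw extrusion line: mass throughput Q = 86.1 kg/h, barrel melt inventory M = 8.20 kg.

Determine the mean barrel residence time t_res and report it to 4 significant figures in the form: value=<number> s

Q_s = Q / 3600 = 86.1 / 3600 = 0.0239167 kg/s
t_res = M / Q_s = 8.20 ÷ 0.0239167 = 342.857 s

value=342.9 s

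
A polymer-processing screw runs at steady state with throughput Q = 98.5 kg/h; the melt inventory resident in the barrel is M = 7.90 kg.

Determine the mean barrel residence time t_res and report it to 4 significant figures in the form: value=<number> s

Convert throughput: Q = 98.5 kg/h = 98.5/3600 = 0.0273611 kg/s
t_res = M / Q_s = 7.90 ÷ 0.0273611 = 288.731 s

value=288.7 s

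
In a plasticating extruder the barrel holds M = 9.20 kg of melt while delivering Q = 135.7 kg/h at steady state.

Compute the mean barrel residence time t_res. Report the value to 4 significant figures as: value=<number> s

value=244.1 s

Throughput in SI: Q_s = 135.7 kg/h ÷ 3600 s/h = 0.0376944 kg/s
t_res = M / Q_s = 9.20 ÷ 0.0376944 = 244.068 s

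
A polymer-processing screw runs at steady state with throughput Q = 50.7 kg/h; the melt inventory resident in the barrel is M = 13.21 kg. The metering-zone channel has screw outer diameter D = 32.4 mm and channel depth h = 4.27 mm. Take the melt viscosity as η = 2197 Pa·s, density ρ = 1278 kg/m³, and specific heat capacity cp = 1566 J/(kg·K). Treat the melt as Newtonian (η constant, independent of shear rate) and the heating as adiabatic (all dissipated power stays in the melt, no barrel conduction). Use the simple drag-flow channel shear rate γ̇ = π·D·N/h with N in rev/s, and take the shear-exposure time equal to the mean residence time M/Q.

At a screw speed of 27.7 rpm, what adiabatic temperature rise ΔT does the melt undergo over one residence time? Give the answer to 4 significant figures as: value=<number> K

value=124.7 K

Convert throughput: Q = 50.7 kg/h = 50.7/3600 = 0.0140833 kg/s
t_res = M / Q_s = 13.21 / 0.0140833 = 937.988 s
Convert to SI: D = 0.0324 m, h = 0.00427 m, N = 27.7/60 = 0.461667 rev/s
γ̇ = π·D·N / h = π · 0.0324 · 0.461667 / 0.00427 = 11.0051 s⁻¹
Adiabatic rise: ΔT = η γ̇² t_res / (ρ cp) = 2197·(11.0051)²·937.988 / (1278·1566) = 124.708 K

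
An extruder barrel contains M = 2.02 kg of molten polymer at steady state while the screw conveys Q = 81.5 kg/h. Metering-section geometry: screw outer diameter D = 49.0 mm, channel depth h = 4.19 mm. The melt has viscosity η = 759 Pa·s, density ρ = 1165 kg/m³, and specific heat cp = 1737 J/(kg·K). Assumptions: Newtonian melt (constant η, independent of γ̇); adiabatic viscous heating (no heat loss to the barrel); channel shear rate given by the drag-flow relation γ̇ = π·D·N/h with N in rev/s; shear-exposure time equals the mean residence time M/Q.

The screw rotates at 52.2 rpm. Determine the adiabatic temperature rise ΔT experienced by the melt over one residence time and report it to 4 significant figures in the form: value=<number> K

value=34.19 K

Q_s = Q / 3600 = 81.5 / 3600 = 0.0226389 kg/s
t_res = M / Q_s = 2.02 / 0.0226389 = 89.227 s
D = 49.0 mm = 0.049 m;  h = 4.19 mm = 0.00419 m;  N = 52.2 rpm / 60 = 0.87 rev/s
γ̇ = π·D·N / h = π · 0.049 · 0.87 / 0.00419 = 31.9633 s⁻¹
ΔT = η·γ̇²·t_res/(ρ·cp) = [759 × 31.9633² × 89.227] / [1165 × 1737] = 34.1912 K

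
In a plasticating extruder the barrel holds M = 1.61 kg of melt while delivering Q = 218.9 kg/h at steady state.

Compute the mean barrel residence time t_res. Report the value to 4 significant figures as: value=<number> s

Q_s = Q / 3600 = 218.9 / 3600 = 0.0608056 kg/s
t_res = M / Q_s = 1.61 / 0.0608056 = 26.4778 s

value=26.48 s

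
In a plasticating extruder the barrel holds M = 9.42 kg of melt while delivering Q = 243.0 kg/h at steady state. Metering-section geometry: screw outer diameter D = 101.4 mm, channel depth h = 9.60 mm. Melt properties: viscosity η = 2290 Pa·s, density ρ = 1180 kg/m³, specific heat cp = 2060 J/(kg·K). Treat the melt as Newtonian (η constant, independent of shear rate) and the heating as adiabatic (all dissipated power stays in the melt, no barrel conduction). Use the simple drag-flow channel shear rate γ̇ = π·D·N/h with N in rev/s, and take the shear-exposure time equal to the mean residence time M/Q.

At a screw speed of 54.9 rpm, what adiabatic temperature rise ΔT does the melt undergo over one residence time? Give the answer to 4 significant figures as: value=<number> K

Throughput in SI: Q_s = 243.0 kg/h ÷ 3600 s/h = 0.0675 kg/s
t_res = M / Q_s = 9.42 / 0.0675 = 139.556 s
D = 101.4 mm = 0.1014 m;  h = 9.60 mm = 0.0096 m;  N = 54.9 rpm / 60 = 0.915 rev/s
γ̇ = π D N / h = (π)(0.1014)(0.915) / 0.0096 = 30.3625 s⁻¹
Adiabatic rise: ΔT = η γ̇² t_res / (ρ cp) = 2290·(30.3625)²·139.556 / (1180·2060) = 121.202 K

value=121.2 K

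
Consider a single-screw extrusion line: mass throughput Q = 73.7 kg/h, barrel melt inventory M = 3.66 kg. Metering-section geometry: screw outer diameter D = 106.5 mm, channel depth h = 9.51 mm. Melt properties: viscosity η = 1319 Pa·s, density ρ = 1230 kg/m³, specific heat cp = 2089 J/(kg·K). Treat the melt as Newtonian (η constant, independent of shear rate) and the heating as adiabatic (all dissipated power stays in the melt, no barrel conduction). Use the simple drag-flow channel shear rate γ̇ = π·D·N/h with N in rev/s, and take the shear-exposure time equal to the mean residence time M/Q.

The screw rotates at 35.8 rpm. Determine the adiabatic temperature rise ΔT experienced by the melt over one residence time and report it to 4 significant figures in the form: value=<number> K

Convert throughput: Q = 73.7 kg/h = 73.7/3600 = 0.0204722 kg/s
t_res = M / Q_s = 3.66 ÷ 0.0204722 = 178.779 s
D = 106.5 mm = 0.1065 m;  h = 9.51 mm = 0.00951 m;  N = 35.8 rpm / 60 = 0.596667 rev/s
γ̇ = π D N / h = (π)(0.1065)(0.596667) / 0.00951 = 20.9919 s⁻¹
ΔT = η·γ̇²·t_res/(ρ·cp) = [1319 × 20.9919² × 178.779] / [1230 × 2089] = 40.4407 K

value=40.44 K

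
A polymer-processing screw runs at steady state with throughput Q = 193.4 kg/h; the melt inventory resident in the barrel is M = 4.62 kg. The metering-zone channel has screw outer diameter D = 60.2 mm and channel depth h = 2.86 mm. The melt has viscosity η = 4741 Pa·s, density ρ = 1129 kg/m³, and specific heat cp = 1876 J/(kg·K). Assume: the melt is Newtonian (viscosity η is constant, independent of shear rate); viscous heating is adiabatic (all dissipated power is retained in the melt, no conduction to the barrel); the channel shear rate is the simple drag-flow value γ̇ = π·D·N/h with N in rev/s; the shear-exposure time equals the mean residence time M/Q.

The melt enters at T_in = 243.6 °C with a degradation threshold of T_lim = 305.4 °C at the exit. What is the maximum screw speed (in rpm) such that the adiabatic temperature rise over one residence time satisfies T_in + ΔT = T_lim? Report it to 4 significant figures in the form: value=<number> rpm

value=16.26 rpm

Q_s = Q / 3600 = 193.4 / 3600 = 0.0537222 kg/s
Mean residence time: t_res = M/Q_s = 4.62 kg / 0.0537222 kg/s = 85.9979 s
D = 60.2 mm = 0.0602 m;  h = 2.86 mm = 0.00286 m
Allowable rise: ΔT_a = T_lim − T_in = 305.4 − 243.6 = 61.8 K
γ̇_max² = ΔT_a·ρ·cp/(η·t_res) = 61.8·1129·1876/(4741·85.9979) = 321.039 s⁻²
Take the square root: γ̇_max = √(321.039) = 17.9176 s⁻¹
N_max = γ̇_max h / (πD) = 17.9176·0.00286/(π·0.0602) = 0.270956 rev/s → ×60 = 16.2573 rpm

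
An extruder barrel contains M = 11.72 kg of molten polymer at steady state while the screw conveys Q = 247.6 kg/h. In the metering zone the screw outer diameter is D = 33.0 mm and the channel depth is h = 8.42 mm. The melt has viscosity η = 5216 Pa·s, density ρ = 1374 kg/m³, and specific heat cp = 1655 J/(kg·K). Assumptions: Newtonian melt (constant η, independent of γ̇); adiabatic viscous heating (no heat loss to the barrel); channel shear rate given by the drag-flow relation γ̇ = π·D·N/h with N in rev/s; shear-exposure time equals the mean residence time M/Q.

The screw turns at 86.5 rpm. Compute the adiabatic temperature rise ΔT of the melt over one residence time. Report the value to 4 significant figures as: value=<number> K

value=123.2 K

Convert throughput: Q = 247.6 kg/h = 247.6/3600 = 0.0687778 kg/s
t_res = M / Q_s = 11.72 / 0.0687778 = 170.404 s
Geometry in metres: D = 33.0 mm → 0.033 m, h = 8.42 mm → 0.00842 m; screw speed N = 86.5 rpm = 1.44167 rev/s
γ̇ = π·D·N / h = π · 0.033 · 1.44167 / 0.00842 = 17.7507 s⁻¹
ΔT = η·γ̇²·t_res / (ρ·cp) = 5216 · (17.7507)² · 170.404 / (1374 · 1655) = 123.159 K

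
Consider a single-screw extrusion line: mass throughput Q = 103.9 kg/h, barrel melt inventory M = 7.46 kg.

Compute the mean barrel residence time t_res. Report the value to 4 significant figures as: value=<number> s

value=258.5 s

Q_s = Q / 3600 = 103.9 / 3600 = 0.0288611 kg/s
t_res = M / Q_s = 7.46 / 0.0288611 = 258.479 s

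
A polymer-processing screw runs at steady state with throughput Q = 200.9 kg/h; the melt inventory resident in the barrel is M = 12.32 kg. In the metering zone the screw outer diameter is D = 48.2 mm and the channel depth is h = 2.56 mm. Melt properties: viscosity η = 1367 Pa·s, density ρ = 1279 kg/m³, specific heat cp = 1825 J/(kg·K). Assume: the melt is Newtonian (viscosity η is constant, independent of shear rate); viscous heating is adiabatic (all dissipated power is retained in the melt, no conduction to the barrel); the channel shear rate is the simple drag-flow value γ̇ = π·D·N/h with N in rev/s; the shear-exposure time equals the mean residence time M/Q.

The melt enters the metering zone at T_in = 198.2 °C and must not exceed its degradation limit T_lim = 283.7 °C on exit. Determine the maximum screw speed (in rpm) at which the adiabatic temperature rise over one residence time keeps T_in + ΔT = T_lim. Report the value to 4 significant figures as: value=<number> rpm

Throughput in SI: Q_s = 200.9 kg/h ÷ 3600 s/h = 0.0558056 kg/s
t_res = M / Q_s = 12.32 ÷ 0.0558056 = 220.767 s
Geometry in SI: D = 48.2 mm → 0.0482 m, h = 2.56 mm → 0.00256 m
ΔT_a = T_lim − T_in = 283.7 °C − 198.2 °C = 85.5 K
Invert ΔT = ηγ̇²t_res/(ρcp) for γ̇: γ̇_max² = ΔT_a ρ cp / (η t_res) = 85.5·1279·1825 / (1367·220.767) = 661.299 s⁻²
γ̇_max = √661.299 = 25.7157 s⁻¹
Solve γ̇ = πDN/h for N: N_max = γ̇_max·h/(π·D) = 25.7157 × 0.00256 / (π × 0.0482) = 0.434752 rev/s = 26.0851 rpm

value=26.09 rpm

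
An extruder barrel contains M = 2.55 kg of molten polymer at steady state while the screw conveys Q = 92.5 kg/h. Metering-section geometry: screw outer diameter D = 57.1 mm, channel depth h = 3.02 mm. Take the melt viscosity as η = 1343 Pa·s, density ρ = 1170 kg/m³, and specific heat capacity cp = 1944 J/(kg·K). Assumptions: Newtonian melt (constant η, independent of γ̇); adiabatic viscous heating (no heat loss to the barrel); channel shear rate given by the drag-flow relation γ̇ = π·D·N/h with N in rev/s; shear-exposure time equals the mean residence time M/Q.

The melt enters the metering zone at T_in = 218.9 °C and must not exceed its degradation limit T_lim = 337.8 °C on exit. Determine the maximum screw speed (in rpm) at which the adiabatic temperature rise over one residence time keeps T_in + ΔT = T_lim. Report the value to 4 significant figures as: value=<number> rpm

value=45.50 rpm

Q_s = Q / 3600 = 92.5 / 3600 = 0.0256944 kg/s
t_res = M / Q_s = 2.55 ÷ 0.0256944 = 99.2432 s
Convert to metres: D = 0.0571 m, h = 0.00302 m
Allowable rise: ΔT_a = T_lim − T_in = 337.8 − 218.9 = 118.9 K
γ̇_max² = ΔT_a·ρ·cp / (η·t_res) = [118.9 × 1170 × 1944] / [1343 × 99.2432] = 2029.02 s⁻²
γ̇_max = √2029.02 = 45.0447 s⁻¹
N_max = γ̇_max h / (πD) = 45.0447·0.00302/(π·0.0571) = 0.758341 rev/s → ×60 = 45.5005 rpm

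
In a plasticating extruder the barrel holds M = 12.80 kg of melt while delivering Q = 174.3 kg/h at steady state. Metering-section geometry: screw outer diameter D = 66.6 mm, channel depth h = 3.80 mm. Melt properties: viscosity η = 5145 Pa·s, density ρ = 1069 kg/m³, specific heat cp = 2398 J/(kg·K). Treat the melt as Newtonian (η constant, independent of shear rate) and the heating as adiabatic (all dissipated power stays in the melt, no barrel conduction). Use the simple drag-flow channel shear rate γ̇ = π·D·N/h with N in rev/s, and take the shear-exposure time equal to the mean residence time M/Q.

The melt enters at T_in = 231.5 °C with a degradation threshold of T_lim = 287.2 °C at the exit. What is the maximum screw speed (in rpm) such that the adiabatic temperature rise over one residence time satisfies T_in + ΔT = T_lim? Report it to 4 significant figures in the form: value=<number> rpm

Q_s = Q / 3600 = 174.3 / 3600 = 0.0484167 kg/s
Mean residence time: t_res = M/Q_s = 12.80 kg / 0.0484167 kg/s = 264.372 s
Geometry in SI: D = 66.6 mm → 0.0666 m, h = 3.80 mm → 0.0038 m
ΔT_a = T_lim − T_in = 287.2 − 231.5 = 55.7 K
γ̇_max² = ΔT_a·ρ·cp/(η·t_res) = 55.7·1069·2398/(5145·264.372) = 104.974 s⁻²
Take the square root: γ̇_max = √(104.974) = 10.2457 s⁻¹
N_max = γ̇_max h / (πD) = 10.2457·0.0038/(π·0.0666) = 0.18608 rev/s → ×60 = 11.1648 rpm

value=11.16 rpm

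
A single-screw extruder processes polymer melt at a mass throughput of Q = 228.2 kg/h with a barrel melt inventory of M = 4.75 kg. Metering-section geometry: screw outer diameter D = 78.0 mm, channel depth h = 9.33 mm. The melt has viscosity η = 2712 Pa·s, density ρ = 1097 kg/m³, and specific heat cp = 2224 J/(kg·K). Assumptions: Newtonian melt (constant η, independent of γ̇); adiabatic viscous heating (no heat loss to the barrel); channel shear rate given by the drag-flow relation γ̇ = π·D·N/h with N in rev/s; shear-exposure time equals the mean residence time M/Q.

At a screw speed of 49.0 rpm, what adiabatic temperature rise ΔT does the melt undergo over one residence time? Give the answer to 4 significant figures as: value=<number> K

Throughput in SI: Q_s = 228.2 kg/h ÷ 3600 s/h = 0.0633889 kg/s
t_res = M / Q_s = 4.75 ÷ 0.0633889 = 74.9343 s
Convert to SI: D = 0.078 m, h = 0.00933 m, N = 49.0/60 = 0.816667 rev/s
γ̇ = π·D·N / h = π · 0.078 · 0.816667 / 0.00933 = 21.449 s⁻¹
ΔT = η·γ̇²·t_res/(ρ·cp) = [2712 × 21.449² × 74.9343] / [1097 × 2224] = 38.3216 K

value=38.32 K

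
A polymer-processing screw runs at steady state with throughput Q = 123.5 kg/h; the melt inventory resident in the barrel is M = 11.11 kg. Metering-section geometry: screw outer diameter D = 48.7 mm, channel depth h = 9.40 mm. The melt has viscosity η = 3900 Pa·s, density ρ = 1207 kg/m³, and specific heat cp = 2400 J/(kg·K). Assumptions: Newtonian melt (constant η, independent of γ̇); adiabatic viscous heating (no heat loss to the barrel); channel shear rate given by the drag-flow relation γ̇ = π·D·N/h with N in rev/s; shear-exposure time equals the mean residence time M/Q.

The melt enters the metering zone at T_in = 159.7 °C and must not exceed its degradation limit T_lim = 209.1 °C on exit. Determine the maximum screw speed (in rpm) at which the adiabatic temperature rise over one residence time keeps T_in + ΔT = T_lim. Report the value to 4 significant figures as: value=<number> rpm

value=39.24 rpm

Convert throughput: Q = 123.5 kg/h = 123.5/3600 = 0.0343056 kg/s
t_res = M / Q_s = 11.11 ÷ 0.0343056 = 323.854 s
Geometry in SI: D = 48.7 mm → 0.0487 m, h = 9.40 mm → 0.0094 m
ΔT_a = T_lim − T_in = 209.1 − 159.7 = 49.4 K
γ̇_max² = ΔT_a·ρ·cp/(η·t_res) = 49.4·1207·2400/(3900·323.854) = 113.3 s⁻²
γ̇_max = sqrt(113.3) = 10.6443 s⁻¹
N_max = γ̇_max·h / (π·D) = 10.6443 · 0.0094 / (π · 0.0487) = 0.65398 rev/s = 39.2388 rpm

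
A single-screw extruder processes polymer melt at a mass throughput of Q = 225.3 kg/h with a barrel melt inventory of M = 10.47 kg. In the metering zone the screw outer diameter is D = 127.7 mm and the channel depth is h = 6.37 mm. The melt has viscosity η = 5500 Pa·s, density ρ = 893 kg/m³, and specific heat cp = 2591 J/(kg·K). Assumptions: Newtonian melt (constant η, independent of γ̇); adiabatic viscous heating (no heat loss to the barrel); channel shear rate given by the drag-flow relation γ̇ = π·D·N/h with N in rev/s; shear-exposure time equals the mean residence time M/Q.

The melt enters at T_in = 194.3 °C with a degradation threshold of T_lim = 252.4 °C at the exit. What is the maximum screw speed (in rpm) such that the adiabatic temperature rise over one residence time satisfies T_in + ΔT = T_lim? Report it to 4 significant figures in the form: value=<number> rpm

value=11.52 rpm

Q_s = Q / 3600 = 225.3 / 3600 = 0.0625833 kg/s
Mean residence time: t_res = M/Q_s = 10.47 kg / 0.0625833 kg/s = 167.297 s
D = 127.7 mm = 0.1277 m;  h = 6.37 mm = 0.00637 m
ΔT_a = T_lim − T_in = 252.4 − 194.3 = 58.1 K
γ̇_max² = ΔT_a·ρ·cp/(η·t_res) = 58.1·893·2591/(5500·167.297) = 146.098 s⁻²
Take the square root: γ̇_max = √(146.098) = 12.0871 s⁻¹
N_max = γ̇_max h / (πD) = 12.0871·0.00637/(π·0.1277) = 0.19192 rev/s → ×60 = 11.5152 rpm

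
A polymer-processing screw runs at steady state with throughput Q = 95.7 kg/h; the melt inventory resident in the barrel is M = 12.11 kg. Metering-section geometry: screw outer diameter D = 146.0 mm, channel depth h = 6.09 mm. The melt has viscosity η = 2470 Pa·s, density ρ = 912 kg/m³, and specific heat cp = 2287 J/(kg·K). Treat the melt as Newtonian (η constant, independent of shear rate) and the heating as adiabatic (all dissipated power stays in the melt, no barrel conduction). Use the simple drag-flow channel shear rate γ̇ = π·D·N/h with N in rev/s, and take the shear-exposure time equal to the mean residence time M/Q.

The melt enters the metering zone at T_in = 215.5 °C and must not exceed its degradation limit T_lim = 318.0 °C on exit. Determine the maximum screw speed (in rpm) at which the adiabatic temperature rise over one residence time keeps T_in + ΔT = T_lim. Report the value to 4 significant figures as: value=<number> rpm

value=10.98 rpm

Throughput in SI: Q_s = 95.7 kg/h ÷ 3600 s/h = 0.0265833 kg/s
Mean residence time: t_res = M/Q_s = 12.11 kg / 0.0265833 kg/s = 455.549 s
Geometry in SI: D = 146.0 mm → 0.146 m, h = 6.09 mm → 0.00609 m
Allowable rise: ΔT_a = T_lim − T_in = 318.0 − 215.5 = 102.5 K
γ̇_max² = ΔT_a·ρ·cp / (η·t_res) = [102.5 × 912 × 2287] / [2470 × 455.549] = 190 s⁻²
γ̇_max = √190 = 13.784 s⁻¹
N_max = γ̇_max h / (πD) = 13.784·0.00609/(π·0.146) = 0.183017 rev/s → ×60 = 10.981 rpm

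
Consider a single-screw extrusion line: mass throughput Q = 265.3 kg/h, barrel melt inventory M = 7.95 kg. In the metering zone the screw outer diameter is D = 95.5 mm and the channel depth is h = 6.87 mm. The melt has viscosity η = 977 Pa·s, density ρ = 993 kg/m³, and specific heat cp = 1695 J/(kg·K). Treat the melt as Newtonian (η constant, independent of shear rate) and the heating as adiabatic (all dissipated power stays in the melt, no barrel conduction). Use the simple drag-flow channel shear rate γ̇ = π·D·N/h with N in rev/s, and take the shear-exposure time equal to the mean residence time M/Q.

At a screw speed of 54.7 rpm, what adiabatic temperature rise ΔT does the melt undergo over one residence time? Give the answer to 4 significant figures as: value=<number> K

value=99.26 K

Convert throughput: Q = 265.3 kg/h = 265.3/3600 = 0.0736944 kg/s
t_res = M / Q_s = 7.95 ÷ 0.0736944 = 107.878 s
Geometry in metres: D = 95.5 mm → 0.0955 m, h = 6.87 mm → 0.00687 m; screw speed N = 54.7 rpm = 0.911667 rev/s
γ̇ = π·D·N / h = π · 0.0955 · 0.911667 / 0.00687 = 39.8137 s⁻¹
ΔT = η·γ̇²·t_res / (ρ·cp) = 977 · (39.8137)² · 107.878 / (993 · 1695) = 99.2597 K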